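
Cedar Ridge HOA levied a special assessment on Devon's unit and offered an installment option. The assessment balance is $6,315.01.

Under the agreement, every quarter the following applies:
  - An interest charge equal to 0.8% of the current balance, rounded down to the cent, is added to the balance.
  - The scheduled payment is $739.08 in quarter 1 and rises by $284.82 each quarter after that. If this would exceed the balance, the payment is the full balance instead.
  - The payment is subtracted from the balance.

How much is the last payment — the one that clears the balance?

$1,823.95

# | Opening | Interest | Payment | End bal
1 | $6,315.01 | $50.52 | $739.08 | $5,626.45
2 | $5,626.45 | $45.01 | $1,023.90 | $4,647.56
3 | $4,647.56 | $37.18 | $1,308.72 | $3,376.02
4 | $3,376.02 | $27.00 | $1,593.54 | $1,809.48
5 | $1,809.48 | $14.47 | $1,823.95 | $0.00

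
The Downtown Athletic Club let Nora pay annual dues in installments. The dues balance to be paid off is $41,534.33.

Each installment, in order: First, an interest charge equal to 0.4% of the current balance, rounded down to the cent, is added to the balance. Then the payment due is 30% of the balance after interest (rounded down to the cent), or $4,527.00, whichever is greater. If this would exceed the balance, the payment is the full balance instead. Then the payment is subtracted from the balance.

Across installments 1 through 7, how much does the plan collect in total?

$42,022.39

Installment 1: opening $41,534.33; interest $166.13 → $41,700.46; payment $12,510.13; balance $29,190.33
Installment 2: opening $29,190.33; interest $116.76 → $29,307.09; payment $8,792.12; balance $20,514.97
Installment 3: opening $20,514.97; interest $82.05 → $20,597.02; payment $6,179.10; balance $14,417.92
Installment 4: opening $14,417.92; interest $57.67 → $14,475.59; payment $4,527.00; balance $9,948.59
Installment 5: opening $9,948.59; interest $39.79 → $9,988.38; payment $4,527.00; balance $5,461.38
Installment 6: opening $5,461.38; interest $21.84 → $5,483.22; payment $4,527.00; balance $956.22
Installment 7: opening $956.22; interest $3.82 → $960.04; payment $960.04; balance $0.00
Total paid: $42,022.39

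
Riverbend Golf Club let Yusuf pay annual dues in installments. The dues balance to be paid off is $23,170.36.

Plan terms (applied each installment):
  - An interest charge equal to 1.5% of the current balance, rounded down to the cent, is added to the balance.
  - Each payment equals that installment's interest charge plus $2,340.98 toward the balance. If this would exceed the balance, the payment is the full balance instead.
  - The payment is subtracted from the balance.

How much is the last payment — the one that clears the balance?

Installment 1: opening $23,170.36; interest $347.55 → $23,517.91; payment $2,688.53; balance $20,829.38
Installment 2: opening $20,829.38; interest $312.44 → $21,141.82; payment $2,653.42; balance $18,488.40
Installment 3: opening $18,488.40; interest $277.32 → $18,765.72; payment $2,618.30; balance $16,147.42
Installment 4: opening $16,147.42; interest $242.21 → $16,389.63; payment $2,583.19; balance $13,806.44
Installment 5: opening $13,806.44; interest $207.09 → $14,013.53; payment $2,548.07; balance $11,465.46
Installment 6: opening $11,465.46; interest $171.98 → $11,637.44; payment $2,512.96; balance $9,124.48
Installment 7: opening $9,124.48; interest $136.86 → $9,261.34; payment $2,477.84; balance $6,783.50
Installment 8: opening $6,783.50; interest $101.75 → $6,885.25; payment $2,442.73; balance $4,442.52
Installment 9: opening $4,442.52; interest $66.63 → $4,509.15; payment $2,407.61; balance $2,101.54
Installment 10: opening $2,101.54; interest $31.52 → $2,133.06; payment $2,133.06; balance $0.00

$2,133.06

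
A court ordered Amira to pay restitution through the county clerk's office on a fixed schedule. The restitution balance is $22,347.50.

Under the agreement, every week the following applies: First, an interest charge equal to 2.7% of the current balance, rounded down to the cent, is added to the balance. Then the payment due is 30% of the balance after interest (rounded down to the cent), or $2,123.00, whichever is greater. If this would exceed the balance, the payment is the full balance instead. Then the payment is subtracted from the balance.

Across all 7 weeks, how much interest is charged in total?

$1,896.30

Week 1: $22,347.50 +$603.38 interest = $22,950.88; pay $6,885.26 → $16,065.62
Week 2: $16,065.62 +$433.77 interest = $16,499.39; pay $4,949.81 → $11,549.58
Week 3: $11,549.58 +$311.83 interest = $11,861.41; pay $3,558.42 → $8,302.99
Week 4: $8,302.99 +$224.18 interest = $8,527.17; pay $2,558.15 → $5,969.02
Week 5: $5,969.02 +$161.16 interest = $6,130.18; pay $2,123.00 → $4,007.18
Week 6: $4,007.18 +$108.19 interest = $4,115.37; pay $2,123.00 → $1,992.37
Week 7: $1,992.37 +$53.79 interest = $2,046.16; pay $2,046.16 → $0.00
Total interest: $603.38 + $433.77 + $311.83 + $224.18 + $161.16 + $108.19 + $53.79 = $1,896.30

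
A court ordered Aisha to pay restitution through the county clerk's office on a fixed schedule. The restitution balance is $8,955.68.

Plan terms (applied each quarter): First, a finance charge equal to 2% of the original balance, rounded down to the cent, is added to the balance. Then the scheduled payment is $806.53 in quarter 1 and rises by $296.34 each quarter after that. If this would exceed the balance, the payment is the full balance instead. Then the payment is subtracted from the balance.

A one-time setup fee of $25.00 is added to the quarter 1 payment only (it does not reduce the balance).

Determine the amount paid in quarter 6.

$2,288.23

# | Opening | Interest | Payment | Fee | End bal
1 | $8,955.68 | $179.11 | $806.53 | $25.00 | $8,328.26
2 | $8,328.26 | $179.11 | $1,102.87 | — | $7,404.50
3 | $7,404.50 | $179.11 | $1,399.21 | — | $6,184.40
4 | $6,184.40 | $179.11 | $1,695.55 | — | $4,667.96
5 | $4,667.96 | $179.11 | $1,991.89 | — | $2,855.18
6 | $2,855.18 | $179.11 | $2,288.23 | — | $746.06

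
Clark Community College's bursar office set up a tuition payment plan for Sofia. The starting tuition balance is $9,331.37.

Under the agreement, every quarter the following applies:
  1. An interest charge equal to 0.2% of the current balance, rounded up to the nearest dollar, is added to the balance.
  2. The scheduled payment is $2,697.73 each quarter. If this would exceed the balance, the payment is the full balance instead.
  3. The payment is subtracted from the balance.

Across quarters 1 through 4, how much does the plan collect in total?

$9,375.37

# | Opening | Interest | Payment | End bal
1 | $9,331.37 | $19.00 | $2,697.73 | $6,652.64
2 | $6,652.64 | $14.00 | $2,697.73 | $3,968.91
3 | $3,968.91 | $8.00 | $2,697.73 | $1,279.18
4 | $1,279.18 | $3.00 | $1,282.18 | $0.00
Total paid: $9,375.37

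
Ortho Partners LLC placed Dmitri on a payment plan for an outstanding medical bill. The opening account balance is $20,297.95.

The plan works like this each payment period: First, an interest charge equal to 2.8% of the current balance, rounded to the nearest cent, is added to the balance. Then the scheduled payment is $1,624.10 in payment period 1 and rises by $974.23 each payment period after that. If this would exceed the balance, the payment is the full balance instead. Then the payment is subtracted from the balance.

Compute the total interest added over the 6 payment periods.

$2,392.56

Payment period 1: $20,297.95 +$568.34 interest = $20,866.29; pay $1,624.10 → $19,242.19
Payment period 2: $19,242.19 +$538.78 interest = $19,780.97; pay $2,598.33 → $17,182.64
Payment period 3: $17,182.64 +$481.11 interest = $17,663.75; pay $3,572.56 → $14,091.19
Payment period 4: $14,091.19 +$394.55 interest = $14,485.74; pay $4,546.79 → $9,938.95
Payment period 5: $9,938.95 +$278.29 interest = $10,217.24; pay $5,521.02 → $4,696.22
Payment period 6: $4,696.22 +$131.49 interest = $4,827.71; pay $4,827.71 → $0.00
Total interest: $568.34 + $538.78 + $481.11 + $394.55 + $278.29 + $131.49 = $2,392.56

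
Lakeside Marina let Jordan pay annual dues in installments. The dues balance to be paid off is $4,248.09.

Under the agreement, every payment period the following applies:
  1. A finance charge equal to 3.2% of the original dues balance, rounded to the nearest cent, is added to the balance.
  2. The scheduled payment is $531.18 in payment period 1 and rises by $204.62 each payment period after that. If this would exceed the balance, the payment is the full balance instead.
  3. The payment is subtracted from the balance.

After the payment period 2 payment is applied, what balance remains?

Payment period 1: $4,248.09 +$135.94 interest = $4,384.03; pay $531.18 → $3,852.85
Payment period 2: $3,852.85 +$135.94 interest = $3,988.79; pay $735.80 → $3,252.99

$3,252.99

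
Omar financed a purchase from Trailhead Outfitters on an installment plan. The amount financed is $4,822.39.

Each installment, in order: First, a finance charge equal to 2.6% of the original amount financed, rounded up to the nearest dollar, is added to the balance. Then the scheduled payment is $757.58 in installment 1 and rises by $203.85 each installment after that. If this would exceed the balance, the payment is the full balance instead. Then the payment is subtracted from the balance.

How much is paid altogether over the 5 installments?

# | Opening | Interest | Payment | End bal
1 | $4,822.39 | $126.00 | $757.58 | $4,190.81
2 | $4,190.81 | $126.00 | $961.43 | $3,355.38
3 | $3,355.38 | $126.00 | $1,165.28 | $2,316.10
4 | $2,316.10 | $126.00 | $1,369.13 | $1,072.97
5 | $1,072.97 | $126.00 | $1,198.97 | $0.00
Total paid: $5,452.39

$5,452.39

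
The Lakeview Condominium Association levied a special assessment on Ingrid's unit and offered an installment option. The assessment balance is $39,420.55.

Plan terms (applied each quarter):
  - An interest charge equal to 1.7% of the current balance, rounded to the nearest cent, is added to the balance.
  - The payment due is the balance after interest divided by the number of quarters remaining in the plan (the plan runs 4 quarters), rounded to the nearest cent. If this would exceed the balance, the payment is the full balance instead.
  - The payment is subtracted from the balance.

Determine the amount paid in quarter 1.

Quarter 1: $39,420.55 +$670.15 interest = $40,090.70; pay $10,022.68 → $30,068.02

$10,022.68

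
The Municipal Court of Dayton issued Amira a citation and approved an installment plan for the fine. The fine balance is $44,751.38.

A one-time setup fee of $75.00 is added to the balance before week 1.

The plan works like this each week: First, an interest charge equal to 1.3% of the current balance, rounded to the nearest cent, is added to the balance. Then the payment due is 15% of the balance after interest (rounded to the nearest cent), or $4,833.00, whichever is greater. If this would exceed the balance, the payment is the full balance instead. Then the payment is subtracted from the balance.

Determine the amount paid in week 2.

$5,864.93

Week 1: opening $44,826.38; interest $582.74 → $45,409.12; payment $6,811.37; balance $38,597.75
Week 2: opening $38,597.75; interest $501.77 → $39,099.52; payment $5,864.93; balance $33,234.59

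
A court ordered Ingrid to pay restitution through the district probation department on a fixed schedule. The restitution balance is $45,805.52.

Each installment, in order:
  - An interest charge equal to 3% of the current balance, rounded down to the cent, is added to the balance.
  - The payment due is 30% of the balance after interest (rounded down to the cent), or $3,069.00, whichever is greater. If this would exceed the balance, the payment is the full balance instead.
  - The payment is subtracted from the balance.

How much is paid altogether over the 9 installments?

# | Opening | Interest | Payment | End bal
1 | $45,805.52 | $1,374.16 | $14,153.90 | $33,025.78
2 | $33,025.78 | $990.77 | $10,204.96 | $23,811.59
3 | $23,811.59 | $714.34 | $7,357.77 | $17,168.16
4 | $17,168.16 | $515.04 | $5,304.96 | $12,378.24
5 | $12,378.24 | $371.34 | $3,824.87 | $8,924.71
6 | $8,924.71 | $267.74 | $3,069.00 | $6,123.45
7 | $6,123.45 | $183.70 | $3,069.00 | $3,238.15
8 | $3,238.15 | $97.14 | $3,069.00 | $266.29
9 | $266.29 | $7.98 | $274.27 | $0.00
Total paid: $50,327.73

$50,327.73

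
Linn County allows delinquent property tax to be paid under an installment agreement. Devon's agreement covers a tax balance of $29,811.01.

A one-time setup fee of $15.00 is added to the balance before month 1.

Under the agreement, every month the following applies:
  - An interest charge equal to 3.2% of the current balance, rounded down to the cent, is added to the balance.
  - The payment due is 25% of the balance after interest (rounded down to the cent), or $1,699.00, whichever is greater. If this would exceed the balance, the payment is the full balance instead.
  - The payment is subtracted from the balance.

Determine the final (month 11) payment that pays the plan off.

Month 1: $29,826.01 +$954.43 interest = $30,780.44; pay $7,695.11 → $23,085.33
Month 2: $23,085.33 +$738.73 interest = $23,824.06; pay $5,956.01 → $17,868.05
Month 3: $17,868.05 +$571.77 interest = $18,439.82; pay $4,609.95 → $13,829.87
Month 4: $13,829.87 +$442.55 interest = $14,272.42; pay $3,568.10 → $10,704.32
Month 5: $10,704.32 +$342.53 interest = $11,046.85; pay $2,761.71 → $8,285.14
Month 6: $8,285.14 +$265.12 interest = $8,550.26; pay $2,137.56 → $6,412.70
Month 7: $6,412.70 +$205.20 interest = $6,617.90; pay $1,699.00 → $4,918.90
Month 8: $4,918.90 +$157.40 interest = $5,076.30; pay $1,699.00 → $3,377.30
Month 9: $3,377.30 +$108.07 interest = $3,485.37; pay $1,699.00 → $1,786.37
Month 10: $1,786.37 +$57.16 interest = $1,843.53; pay $1,699.00 → $144.53
Month 11: $144.53 +$4.62 interest = $149.15; pay $149.15 → $0.00

$149.15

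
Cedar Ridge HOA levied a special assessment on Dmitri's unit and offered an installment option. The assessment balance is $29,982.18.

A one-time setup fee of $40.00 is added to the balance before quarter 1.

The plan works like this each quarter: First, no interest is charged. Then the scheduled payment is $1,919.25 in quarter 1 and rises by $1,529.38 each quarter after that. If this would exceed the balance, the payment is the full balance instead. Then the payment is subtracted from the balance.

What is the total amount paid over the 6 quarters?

# | Opening | Payment | End bal
1 | $30,022.18 | $1,919.25 | $28,102.93
2 | $28,102.93 | $3,448.63 | $24,654.30
3 | $24,654.30 | $4,978.01 | $19,676.29
4 | $19,676.29 | $6,507.39 | $13,168.90
5 | $13,168.90 | $8,036.77 | $5,132.13
6 | $5,132.13 | $5,132.13 | $0.00
Total paid: $30,022.18

$30,022.18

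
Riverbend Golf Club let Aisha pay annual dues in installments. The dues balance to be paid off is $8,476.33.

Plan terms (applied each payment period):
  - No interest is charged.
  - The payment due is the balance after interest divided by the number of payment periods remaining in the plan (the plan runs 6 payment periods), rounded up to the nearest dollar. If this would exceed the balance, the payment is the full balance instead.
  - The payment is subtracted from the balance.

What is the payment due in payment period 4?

Payment period 1: $8,476.33 − $1,413.00 → $7,063.33
Payment period 2: $7,063.33 − $1,413.00 → $5,650.33
Payment period 3: $5,650.33 − $1,413.00 → $4,237.33
Payment period 4: $4,237.33 − $1,413.00 → $2,824.33

$1,413.00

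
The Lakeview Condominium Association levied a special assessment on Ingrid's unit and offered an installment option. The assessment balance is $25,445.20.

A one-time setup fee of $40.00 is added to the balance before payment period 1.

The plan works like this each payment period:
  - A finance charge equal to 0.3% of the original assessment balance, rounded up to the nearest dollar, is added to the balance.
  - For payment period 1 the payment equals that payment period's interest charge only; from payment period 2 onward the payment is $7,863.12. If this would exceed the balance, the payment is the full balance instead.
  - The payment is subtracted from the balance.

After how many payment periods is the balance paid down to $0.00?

Payment period 1: $25,485.20 +$77.00 interest = $25,562.20; pay $77.00 → $25,485.20
Payment period 2: $25,485.20 +$77.00 interest = $25,562.20; pay $7,863.12 → $17,699.08
Payment period 3: $17,699.08 +$77.00 interest = $17,776.08; pay $7,863.12 → $9,912.96
Payment period 4: $9,912.96 +$77.00 interest = $9,989.96; pay $7,863.12 → $2,126.84
Payment period 5: $2,126.84 +$77.00 interest = $2,203.84; pay $2,203.84 → $0.00
Balance reaches $0.00 in payment period 5.

5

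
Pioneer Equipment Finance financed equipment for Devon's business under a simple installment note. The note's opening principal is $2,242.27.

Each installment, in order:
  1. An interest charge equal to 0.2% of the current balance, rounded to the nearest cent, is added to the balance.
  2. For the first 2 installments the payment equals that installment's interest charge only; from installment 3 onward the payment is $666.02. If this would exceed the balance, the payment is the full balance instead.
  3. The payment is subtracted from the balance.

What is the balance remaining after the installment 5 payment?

Installment 1: opening $2,242.27; interest $4.48 → $2,246.75; payment $4.48; balance $2,242.27
Installment 2: opening $2,242.27; interest $4.48 → $2,246.75; payment $4.48; balance $2,242.27
Installment 3: opening $2,242.27; interest $4.48 → $2,246.75; payment $666.02; balance $1,580.73
Installment 4: opening $1,580.73; interest $3.16 → $1,583.89; payment $666.02; balance $917.87
Installment 5: opening $917.87; interest $1.84 → $919.71; payment $666.02; balance $253.69

$253.69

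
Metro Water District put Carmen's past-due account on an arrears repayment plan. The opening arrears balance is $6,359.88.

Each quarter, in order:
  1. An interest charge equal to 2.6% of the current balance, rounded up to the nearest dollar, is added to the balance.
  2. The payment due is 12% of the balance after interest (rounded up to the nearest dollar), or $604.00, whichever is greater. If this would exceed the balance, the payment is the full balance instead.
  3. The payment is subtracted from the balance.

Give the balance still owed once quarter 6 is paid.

Quarter 1: opening $6,359.88; interest $166.00 → $6,525.88; payment $784.00; balance $5,741.88
Quarter 2: opening $5,741.88; interest $150.00 → $5,891.88; payment $708.00; balance $5,183.88
Quarter 3: opening $5,183.88; interest $135.00 → $5,318.88; payment $639.00; balance $4,679.88
Quarter 4: opening $4,679.88; interest $122.00 → $4,801.88; payment $604.00; balance $4,197.88
Quarter 5: opening $4,197.88; interest $110.00 → $4,307.88; payment $604.00; balance $3,703.88
Quarter 6: opening $3,703.88; interest $97.00 → $3,800.88; payment $604.00; balance $3,196.88

$3,196.88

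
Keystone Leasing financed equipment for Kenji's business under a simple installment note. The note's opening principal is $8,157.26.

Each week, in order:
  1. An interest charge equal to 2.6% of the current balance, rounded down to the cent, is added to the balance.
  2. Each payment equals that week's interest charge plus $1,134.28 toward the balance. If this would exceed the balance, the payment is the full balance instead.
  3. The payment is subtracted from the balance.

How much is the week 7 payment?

Week 1: $8,157.26 +$212.08 interest = $8,369.34; pay $1,346.36 → $7,022.98
Week 2: $7,022.98 +$182.59 interest = $7,205.57; pay $1,316.87 → $5,888.70
Week 3: $5,888.70 +$153.10 interest = $6,041.80; pay $1,287.38 → $4,754.42
Week 4: $4,754.42 +$123.61 interest = $4,878.03; pay $1,257.89 → $3,620.14
Week 5: $3,620.14 +$94.12 interest = $3,714.26; pay $1,228.40 → $2,485.86
Week 6: $2,485.86 +$64.63 interest = $2,550.49; pay $1,198.91 → $1,351.58
Week 7: $1,351.58 +$35.14 interest = $1,386.72; pay $1,169.42 → $217.30

$1,169.42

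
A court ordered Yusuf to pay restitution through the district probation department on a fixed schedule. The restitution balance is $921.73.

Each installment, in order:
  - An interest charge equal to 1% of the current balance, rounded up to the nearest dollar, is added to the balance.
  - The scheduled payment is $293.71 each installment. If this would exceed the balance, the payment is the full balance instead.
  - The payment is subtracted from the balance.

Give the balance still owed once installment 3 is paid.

$61.60

Installment 1: $921.73 +$10.00 interest = $931.73; pay $293.71 → $638.02
Installment 2: $638.02 +$7.00 interest = $645.02; pay $293.71 → $351.31
Installment 3: $351.31 +$4.00 interest = $355.31; pay $293.71 → $61.60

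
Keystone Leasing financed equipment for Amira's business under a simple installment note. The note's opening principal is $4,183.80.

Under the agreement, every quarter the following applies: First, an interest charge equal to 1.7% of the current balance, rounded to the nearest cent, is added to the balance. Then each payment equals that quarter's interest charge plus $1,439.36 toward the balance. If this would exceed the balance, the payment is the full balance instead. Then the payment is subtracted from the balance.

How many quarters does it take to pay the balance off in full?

3

Quarter 1: opening $4,183.80; interest $71.12 → $4,254.92; payment $1,510.48; balance $2,744.44
Quarter 2: opening $2,744.44; interest $46.66 → $2,791.10; payment $1,486.02; balance $1,305.08
Quarter 3: opening $1,305.08; interest $22.19 → $1,327.27; payment $1,327.27; balance $0.00
Balance reaches $0.00 in quarter 3.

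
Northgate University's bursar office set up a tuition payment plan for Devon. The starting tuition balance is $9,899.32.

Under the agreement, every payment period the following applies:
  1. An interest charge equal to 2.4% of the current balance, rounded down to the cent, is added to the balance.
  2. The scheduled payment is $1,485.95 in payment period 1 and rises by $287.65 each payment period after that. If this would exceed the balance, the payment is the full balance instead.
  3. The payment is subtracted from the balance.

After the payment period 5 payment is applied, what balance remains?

$404.21

Payment period 1: opening $9,899.32; interest $237.58 → $10,136.90; payment $1,485.95; balance $8,650.95
Payment period 2: opening $8,650.95; interest $207.62 → $8,858.57; payment $1,773.60; balance $7,084.97
Payment period 3: opening $7,084.97; interest $170.03 → $7,255.00; payment $2,061.25; balance $5,193.75
Payment period 4: opening $5,193.75; interest $124.65 → $5,318.40; payment $2,348.90; balance $2,969.50
Payment period 5: opening $2,969.50; interest $71.26 → $3,040.76; payment $2,636.55; balance $404.21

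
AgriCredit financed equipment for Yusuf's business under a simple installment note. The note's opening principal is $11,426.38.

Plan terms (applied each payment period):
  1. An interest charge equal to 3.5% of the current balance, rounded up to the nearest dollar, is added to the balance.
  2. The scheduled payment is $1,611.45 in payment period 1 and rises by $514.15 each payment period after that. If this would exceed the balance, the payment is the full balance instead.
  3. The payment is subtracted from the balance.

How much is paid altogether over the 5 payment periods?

$12,805.38

Payment period 1: opening $11,426.38; interest $400.00 → $11,826.38; payment $1,611.45; balance $10,214.93
Payment period 2: opening $10,214.93; interest $358.00 → $10,572.93; payment $2,125.60; balance $8,447.33
Payment period 3: opening $8,447.33; interest $296.00 → $8,743.33; payment $2,639.75; balance $6,103.58
Payment period 4: opening $6,103.58; interest $214.00 → $6,317.58; payment $3,153.90; balance $3,163.68
Payment period 5: opening $3,163.68; interest $111.00 → $3,274.68; payment $3,274.68; balance $0.00
Total paid: $12,805.38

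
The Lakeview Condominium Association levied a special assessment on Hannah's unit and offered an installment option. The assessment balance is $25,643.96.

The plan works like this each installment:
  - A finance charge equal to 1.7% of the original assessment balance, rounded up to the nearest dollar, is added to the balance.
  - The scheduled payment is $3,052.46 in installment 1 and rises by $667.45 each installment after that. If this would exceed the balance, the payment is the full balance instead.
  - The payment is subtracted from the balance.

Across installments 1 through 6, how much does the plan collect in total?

Installment 1: $25,643.96 +$436.00 interest = $26,079.96; pay $3,052.46 → $23,027.50
Installment 2: $23,027.50 +$436.00 interest = $23,463.50; pay $3,719.91 → $19,743.59
Installment 3: $19,743.59 +$436.00 interest = $20,179.59; pay $4,387.36 → $15,792.23
Installment 4: $15,792.23 +$436.00 interest = $16,228.23; pay $5,054.81 → $11,173.42
Installment 5: $11,173.42 +$436.00 interest = $11,609.42; pay $5,722.26 → $5,887.16
Installment 6: $5,887.16 +$436.00 interest = $6,323.16; pay $6,323.16 → $0.00
Total paid: $28,259.96

$28,259.96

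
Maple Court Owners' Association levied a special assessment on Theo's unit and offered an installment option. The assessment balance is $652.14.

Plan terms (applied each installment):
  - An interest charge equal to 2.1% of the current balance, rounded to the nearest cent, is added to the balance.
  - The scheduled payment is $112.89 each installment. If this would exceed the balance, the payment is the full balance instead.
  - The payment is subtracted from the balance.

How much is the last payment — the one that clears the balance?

# | Opening | Interest | Payment | End bal
1 | $652.14 | $13.69 | $112.89 | $552.94
2 | $552.94 | $11.61 | $112.89 | $451.66
3 | $451.66 | $9.48 | $112.89 | $348.25
4 | $348.25 | $7.31 | $112.89 | $242.67
5 | $242.67 | $5.10 | $112.89 | $134.88
6 | $134.88 | $2.83 | $112.89 | $24.82
7 | $24.82 | $0.52 | $25.34 | $0.00

$25.34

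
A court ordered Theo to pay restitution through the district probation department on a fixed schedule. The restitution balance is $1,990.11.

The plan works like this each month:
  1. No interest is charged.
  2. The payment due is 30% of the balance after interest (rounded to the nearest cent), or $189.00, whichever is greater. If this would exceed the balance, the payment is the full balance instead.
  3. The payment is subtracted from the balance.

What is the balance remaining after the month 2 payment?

Month 1: $1,990.11 − $597.03 → $1,393.08
Month 2: $1,393.08 − $417.92 → $975.16

$975.16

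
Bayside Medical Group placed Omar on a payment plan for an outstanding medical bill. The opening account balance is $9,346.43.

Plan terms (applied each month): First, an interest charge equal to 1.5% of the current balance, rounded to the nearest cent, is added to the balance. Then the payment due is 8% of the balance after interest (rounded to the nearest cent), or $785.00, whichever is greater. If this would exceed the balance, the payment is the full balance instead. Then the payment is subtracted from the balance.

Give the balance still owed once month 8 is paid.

$3,908.90

# | Opening | Interest | Payment | End bal
1 | $9,346.43 | $140.20 | $785.00 | $8,701.63
2 | $8,701.63 | $130.52 | $785.00 | $8,047.15
3 | $8,047.15 | $120.71 | $785.00 | $7,382.86
4 | $7,382.86 | $110.74 | $785.00 | $6,708.60
5 | $6,708.60 | $100.63 | $785.00 | $6,024.23
6 | $6,024.23 | $90.36 | $785.00 | $5,329.59
7 | $5,329.59 | $79.94 | $785.00 | $4,624.53
8 | $4,624.53 | $69.37 | $785.00 | $3,908.90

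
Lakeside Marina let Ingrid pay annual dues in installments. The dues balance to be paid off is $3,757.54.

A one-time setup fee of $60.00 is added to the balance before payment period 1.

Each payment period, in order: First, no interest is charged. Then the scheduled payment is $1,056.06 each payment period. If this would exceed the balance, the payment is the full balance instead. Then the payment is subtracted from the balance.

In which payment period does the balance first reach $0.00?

4

Payment period 1: opening $3,817.54; payment $1,056.06; balance $2,761.48
Payment period 2: opening $2,761.48; payment $1,056.06; balance $1,705.42
Payment period 3: opening $1,705.42; payment $1,056.06; balance $649.36
Payment period 4: opening $649.36; payment $649.36; balance $0.00
Balance reaches $0.00 in payment period 4.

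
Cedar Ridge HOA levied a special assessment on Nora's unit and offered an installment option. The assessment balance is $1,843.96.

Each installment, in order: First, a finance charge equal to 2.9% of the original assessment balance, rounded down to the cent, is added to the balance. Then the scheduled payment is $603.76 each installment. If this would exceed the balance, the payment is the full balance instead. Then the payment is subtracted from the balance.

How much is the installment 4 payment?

$246.56

# | Opening | Interest | Payment | End bal
1 | $1,843.96 | $53.47 | $603.76 | $1,293.67
2 | $1,293.67 | $53.47 | $603.76 | $743.38
3 | $743.38 | $53.47 | $603.76 | $193.09
4 | $193.09 | $53.47 | $246.56 | $0.00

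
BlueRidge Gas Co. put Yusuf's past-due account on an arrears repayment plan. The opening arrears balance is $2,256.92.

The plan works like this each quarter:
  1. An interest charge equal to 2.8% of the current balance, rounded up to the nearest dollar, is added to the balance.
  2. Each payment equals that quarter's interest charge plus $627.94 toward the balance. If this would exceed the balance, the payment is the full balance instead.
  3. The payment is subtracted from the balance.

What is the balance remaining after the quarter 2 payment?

$1,001.04

Quarter 1: $2,256.92 +$64.00 interest = $2,320.92; pay $691.94 → $1,628.98
Quarter 2: $1,628.98 +$46.00 interest = $1,674.98; pay $673.94 → $1,001.04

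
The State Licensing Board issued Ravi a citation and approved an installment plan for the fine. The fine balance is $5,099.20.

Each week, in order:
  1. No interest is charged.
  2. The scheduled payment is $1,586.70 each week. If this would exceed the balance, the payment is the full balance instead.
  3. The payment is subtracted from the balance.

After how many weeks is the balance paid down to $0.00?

Week 1: opening $5,099.20; payment $1,586.70; balance $3,512.50
Week 2: opening $3,512.50; payment $1,586.70; balance $1,925.80
Week 3: opening $1,925.80; payment $1,586.70; balance $339.10
Week 4: opening $339.10; payment $339.10; balance $0.00
Balance reaches $0.00 in week 4.

4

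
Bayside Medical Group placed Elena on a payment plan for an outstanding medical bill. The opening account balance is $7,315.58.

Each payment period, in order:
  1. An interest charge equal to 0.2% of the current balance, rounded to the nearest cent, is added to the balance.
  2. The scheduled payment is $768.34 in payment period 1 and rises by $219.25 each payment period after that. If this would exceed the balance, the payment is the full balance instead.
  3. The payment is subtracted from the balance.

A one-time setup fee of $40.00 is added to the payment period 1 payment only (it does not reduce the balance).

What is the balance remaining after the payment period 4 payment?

Payment period 1: $7,315.58 +$14.63 interest = $7,330.21; pay $768.34 (+ $40.00 fee) → $6,561.87
Payment period 2: $6,561.87 +$13.12 interest = $6,574.99; pay $987.59 → $5,587.40
Payment period 3: $5,587.40 +$11.17 interest = $5,598.57; pay $1,206.84 → $4,391.73
Payment period 4: $4,391.73 +$8.78 interest = $4,400.51; pay $1,426.09 → $2,974.42

$2,974.42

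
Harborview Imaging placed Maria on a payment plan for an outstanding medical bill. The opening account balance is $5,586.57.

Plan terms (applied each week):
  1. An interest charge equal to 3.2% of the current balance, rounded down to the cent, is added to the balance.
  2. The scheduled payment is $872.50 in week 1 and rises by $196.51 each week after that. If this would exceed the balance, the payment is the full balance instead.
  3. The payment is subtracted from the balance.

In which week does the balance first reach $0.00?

Week 1: $5,586.57 +$178.77 interest = $5,765.34; pay $872.50 → $4,892.84
Week 2: $4,892.84 +$156.57 interest = $5,049.41; pay $1,069.01 → $3,980.40
Week 3: $3,980.40 +$127.37 interest = $4,107.77; pay $1,265.52 → $2,842.25
Week 4: $2,842.25 +$90.95 interest = $2,933.20; pay $1,462.03 → $1,471.17
Week 5: $1,471.17 +$47.07 interest = $1,518.24; pay $1,518.24 → $0.00
Balance reaches $0.00 in week 5.

5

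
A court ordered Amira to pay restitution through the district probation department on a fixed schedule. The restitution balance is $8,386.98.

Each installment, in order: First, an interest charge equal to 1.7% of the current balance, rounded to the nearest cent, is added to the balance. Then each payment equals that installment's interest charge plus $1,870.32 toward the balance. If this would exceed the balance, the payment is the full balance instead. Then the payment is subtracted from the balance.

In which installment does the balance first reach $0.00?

5

# | Opening | Interest | Payment | End bal
1 | $8,386.98 | $142.58 | $2,012.90 | $6,516.66
2 | $6,516.66 | $110.78 | $1,981.10 | $4,646.34
3 | $4,646.34 | $78.99 | $1,949.31 | $2,776.02
4 | $2,776.02 | $47.19 | $1,917.51 | $905.70
5 | $905.70 | $15.40 | $921.10 | $0.00
Balance reaches $0.00 in installment 5.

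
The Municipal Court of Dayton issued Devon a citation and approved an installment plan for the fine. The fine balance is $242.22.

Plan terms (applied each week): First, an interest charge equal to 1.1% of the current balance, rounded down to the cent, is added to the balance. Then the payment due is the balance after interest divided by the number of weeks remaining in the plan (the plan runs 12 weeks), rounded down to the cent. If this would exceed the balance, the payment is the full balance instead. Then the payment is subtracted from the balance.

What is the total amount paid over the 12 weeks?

$260.19

Week 1: opening $242.22; interest $2.66 → $244.88; payment $20.40; balance $224.48
Week 2: opening $224.48; interest $2.46 → $226.94; payment $20.63; balance $206.31
Week 3: opening $206.31; interest $2.26 → $208.57; payment $20.85; balance $187.72
Week 4: opening $187.72; interest $2.06 → $189.78; payment $21.08; balance $168.70
Week 5: opening $168.70; interest $1.85 → $170.55; payment $21.31; balance $149.24
Week 6: opening $149.24; interest $1.64 → $150.88; payment $21.55; balance $129.33
Week 7: opening $129.33; interest $1.42 → $130.75; payment $21.79; balance $108.96
Week 8: opening $108.96; interest $1.19 → $110.15; payment $22.03; balance $88.12
Week 9: opening $88.12; interest $0.96 → $89.08; payment $22.27; balance $66.81
Week 10: opening $66.81; interest $0.73 → $67.54; payment $22.51; balance $45.03
Week 11: opening $45.03; interest $0.49 → $45.52; payment $22.76; balance $22.76
Week 12: opening $22.76; interest $0.25 → $23.01; payment $23.01; balance $0.00
Total paid: $260.19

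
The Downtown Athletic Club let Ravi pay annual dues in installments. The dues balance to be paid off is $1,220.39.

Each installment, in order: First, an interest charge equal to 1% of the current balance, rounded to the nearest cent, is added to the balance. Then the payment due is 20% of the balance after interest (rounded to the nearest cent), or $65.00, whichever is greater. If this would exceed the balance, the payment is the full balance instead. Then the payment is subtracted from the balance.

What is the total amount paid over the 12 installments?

$1,277.09

Installment 1: opening $1,220.39; interest $12.20 → $1,232.59; payment $246.52; balance $986.07
Installment 2: opening $986.07; interest $9.86 → $995.93; payment $199.19; balance $796.74
Installment 3: opening $796.74; interest $7.97 → $804.71; payment $160.94; balance $643.77
Installment 4: opening $643.77; interest $6.44 → $650.21; payment $130.04; balance $520.17
Installment 5: opening $520.17; interest $5.20 → $525.37; payment $105.07; balance $420.30
Installment 6: opening $420.30; interest $4.20 → $424.50; payment $84.90; balance $339.60
Installment 7: opening $339.60; interest $3.40 → $343.00; payment $68.60; balance $274.40
Installment 8: opening $274.40; interest $2.74 → $277.14; payment $65.00; balance $212.14
Installment 9: opening $212.14; interest $2.12 → $214.26; payment $65.00; balance $149.26
Installment 10: opening $149.26; interest $1.49 → $150.75; payment $65.00; balance $85.75
Installment 11: opening $85.75; interest $0.86 → $86.61; payment $65.00; balance $21.61
Installment 12: opening $21.61; interest $0.22 → $21.83; payment $21.83; balance $0.00
Total paid: $1,277.09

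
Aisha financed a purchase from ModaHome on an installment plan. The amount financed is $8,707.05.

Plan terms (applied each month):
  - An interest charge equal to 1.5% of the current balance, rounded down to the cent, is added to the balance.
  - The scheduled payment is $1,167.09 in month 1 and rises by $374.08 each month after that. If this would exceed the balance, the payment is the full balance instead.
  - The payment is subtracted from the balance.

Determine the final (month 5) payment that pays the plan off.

Month 1: $8,707.05 +$130.60 interest = $8,837.65; pay $1,167.09 → $7,670.56
Month 2: $7,670.56 +$115.05 interest = $7,785.61; pay $1,541.17 → $6,244.44
Month 3: $6,244.44 +$93.66 interest = $6,338.10; pay $1,915.25 → $4,422.85
Month 4: $4,422.85 +$66.34 interest = $4,489.19; pay $2,289.33 → $2,199.86
Month 5: $2,199.86 +$32.99 interest = $2,232.85; pay $2,232.85 → $0.00

$2,232.85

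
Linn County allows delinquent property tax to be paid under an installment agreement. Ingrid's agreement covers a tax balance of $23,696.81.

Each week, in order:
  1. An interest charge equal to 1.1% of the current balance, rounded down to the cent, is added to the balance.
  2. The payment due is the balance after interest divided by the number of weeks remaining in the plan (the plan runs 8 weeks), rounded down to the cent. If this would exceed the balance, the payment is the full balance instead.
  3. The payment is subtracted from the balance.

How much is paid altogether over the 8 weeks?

Week 1: $23,696.81 +$260.66 interest = $23,957.47; pay $2,994.68 → $20,962.79
Week 2: $20,962.79 +$230.59 interest = $21,193.38; pay $3,027.62 → $18,165.76
Week 3: $18,165.76 +$199.82 interest = $18,365.58; pay $3,060.93 → $15,304.65
Week 4: $15,304.65 +$168.35 interest = $15,473.00; pay $3,094.60 → $12,378.40
Week 5: $12,378.40 +$136.16 interest = $12,514.56; pay $3,128.64 → $9,385.92
Week 6: $9,385.92 +$103.24 interest = $9,489.16; pay $3,163.05 → $6,326.11
Week 7: $6,326.11 +$69.58 interest = $6,395.69; pay $3,197.84 → $3,197.85
Week 8: $3,197.85 +$35.17 interest = $3,233.02; pay $3,233.02 → $0.00
Total paid: $24,900.38

$24,900.38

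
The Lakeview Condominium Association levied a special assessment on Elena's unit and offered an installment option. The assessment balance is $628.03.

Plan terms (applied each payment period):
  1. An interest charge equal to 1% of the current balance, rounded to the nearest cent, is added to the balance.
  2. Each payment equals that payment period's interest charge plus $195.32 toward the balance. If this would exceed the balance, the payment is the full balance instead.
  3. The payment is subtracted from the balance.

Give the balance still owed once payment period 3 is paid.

# | Opening | Interest | Payment | End bal
1 | $628.03 | $6.28 | $201.60 | $432.71
2 | $432.71 | $4.33 | $199.65 | $237.39
3 | $237.39 | $2.37 | $197.69 | $42.07

$42.07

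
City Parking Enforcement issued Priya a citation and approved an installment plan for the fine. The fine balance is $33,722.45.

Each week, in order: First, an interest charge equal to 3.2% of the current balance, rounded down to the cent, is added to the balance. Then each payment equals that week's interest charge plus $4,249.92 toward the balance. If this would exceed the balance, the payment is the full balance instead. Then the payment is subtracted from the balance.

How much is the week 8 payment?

$4,100.14

# | Opening | Interest | Payment | End bal
1 | $33,722.45 | $1,079.11 | $5,329.03 | $29,472.53
2 | $29,472.53 | $943.12 | $5,193.04 | $25,222.61
3 | $25,222.61 | $807.12 | $5,057.04 | $20,972.69
4 | $20,972.69 | $671.12 | $4,921.04 | $16,722.77
5 | $16,722.77 | $535.12 | $4,785.04 | $12,472.85
6 | $12,472.85 | $399.13 | $4,649.05 | $8,222.93
7 | $8,222.93 | $263.13 | $4,513.05 | $3,973.01
8 | $3,973.01 | $127.13 | $4,100.14 | $0.00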